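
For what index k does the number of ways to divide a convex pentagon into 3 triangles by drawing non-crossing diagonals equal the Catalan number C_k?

Triangulations of a convex m-gon are counted by C_{m−2}; with m = 5 this is C_3.

3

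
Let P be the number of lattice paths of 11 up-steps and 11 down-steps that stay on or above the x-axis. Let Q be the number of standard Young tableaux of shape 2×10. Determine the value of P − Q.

41990

A Dyck path with 11 up-steps and 11 down-steps has semilength 11, so there are C_11 of them. So P = C_11 = 58786.
Standard Young tableaux of shape 2×n are counted by C_n; here n = 10. So Q = C_10 = 16796.
P − Q = 58786 − 16796 = 41990.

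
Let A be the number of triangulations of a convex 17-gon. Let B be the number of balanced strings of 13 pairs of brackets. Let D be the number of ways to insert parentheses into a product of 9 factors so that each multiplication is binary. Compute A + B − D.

Triangulations of a convex m-gon are counted by C_{m−2}; with m = 17 this is C_15. So A = C_15 = 9694845.
With 13 pairs the number of balanced bracket strings is the Catalan number C_13. So B = C_13 = 742900.
Parenthesizations of m factors correspond to full binary trees with m leaves, counted by C_{m−1}; m = 9 gives C_8. So D = C_8 = 1430.
A + B − D = 9694845 + 742900 − 1430 = 10436315.

10436315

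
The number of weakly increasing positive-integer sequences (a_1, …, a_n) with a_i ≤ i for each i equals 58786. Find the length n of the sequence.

Such sub-staircase sequences of length n are counted by C_n. The Catalan number equal to 58786 is C_11.

11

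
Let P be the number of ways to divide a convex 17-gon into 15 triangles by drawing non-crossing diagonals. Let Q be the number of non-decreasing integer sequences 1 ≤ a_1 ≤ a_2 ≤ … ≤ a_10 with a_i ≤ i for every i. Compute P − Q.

A convex 17-gon is triangulated into 15 triangles, and the number of such triangulations is the Catalan number C_{17−2} = C_15. So P = C_15 = 9694845.
Such sub-staircase sequences of length n are counted by C_n; here n = 10. So Q = C_10 = 16796.
P − Q = 9694845 − 16796 = 9678049.

9678049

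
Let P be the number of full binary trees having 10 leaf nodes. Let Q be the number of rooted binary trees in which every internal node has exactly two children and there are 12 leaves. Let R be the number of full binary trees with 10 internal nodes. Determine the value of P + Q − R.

Full binary trees with 10 leaves have 10−1 = 9 internal nodes, so there are C_9 of them. So P = C_9 = 4862.
A full binary tree with L leaves has L−1 internal nodes and is counted by C_{L−1}; L = 12 gives C_11. So Q = C_11 = 58786.
The number of full binary trees on 10 internal nodes is the Catalan number C_10. So R = C_10 = 16796.
P + Q − R = 4862 + 58786 − 16796 = 46852.

46852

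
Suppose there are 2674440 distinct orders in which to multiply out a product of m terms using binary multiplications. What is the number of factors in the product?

Parenthesizations of m factors are counted by C_{m−1}. The Catalan number equal to 2674440 is C_14.
So the index is 14, and the number of factors is 14 + 1 = 15.

15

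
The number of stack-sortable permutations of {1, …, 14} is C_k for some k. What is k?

14

Stack-sortable permutations are exactly the 231-avoiding ones, counted by C_n; here n = 14.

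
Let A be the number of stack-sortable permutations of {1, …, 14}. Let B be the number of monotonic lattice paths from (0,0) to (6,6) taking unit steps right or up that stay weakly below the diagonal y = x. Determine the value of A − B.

By Knuth's characterisation, the stack-sortable permutations of length 14 are the 231-avoiders, numbering C_14. So A = C_14 = 2674440.
Monotone paths in an n×n grid that stay weakly below the diagonal are counted by C_n; here n = 6. So B = C_6 = 132.
A − B = 2674440 − 132 = 2674308.

2674308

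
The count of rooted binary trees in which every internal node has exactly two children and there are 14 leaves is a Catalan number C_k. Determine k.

A full binary tree with L leaves has L−1 internal nodes and is counted by C_{L−1}; L = 14 gives C_13.

13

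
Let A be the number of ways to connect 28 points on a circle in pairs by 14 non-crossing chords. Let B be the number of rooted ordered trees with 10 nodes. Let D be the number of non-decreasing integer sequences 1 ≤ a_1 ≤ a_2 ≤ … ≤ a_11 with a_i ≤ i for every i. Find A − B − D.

2610792

Pairing 28 circle points by 14 non-crossing chords gives C_14 matchings. So A = C_14 = 2674440.
Rooted ordered (plane) trees on m nodes have m−1 edges and are counted by C_{m−1}; m = 10 gives C_9. So B = C_9 = 4862.
Weakly increasing sequences with a_i ≤ i biject with Dyck paths of semilength 11, so there are C_11. So D = C_11 = 58786.
A − B − D = 2674440 − 4862 − 58786 = 2610792.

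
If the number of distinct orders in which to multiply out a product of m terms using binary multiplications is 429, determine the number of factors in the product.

Parenthesizations of m factors are counted by C_{m−1}. The Catalan number equal to 429 is C_7.
So the index is 7, and the number of factors is 7 + 1 = 8.

8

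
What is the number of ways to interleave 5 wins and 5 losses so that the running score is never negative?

Ballot sequences with n votes each where one side never trails are Dyck words, counted by C_n; here n = 5.
C_5 = C(10,5)/6 = 252/6 = 42.

42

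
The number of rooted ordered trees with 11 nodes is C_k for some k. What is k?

Rooted ordered (plane) trees on m nodes have m−1 edges and are counted by C_{m−1}; m = 11 gives C_10.

10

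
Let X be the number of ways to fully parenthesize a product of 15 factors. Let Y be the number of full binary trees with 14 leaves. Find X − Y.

1931540

Bracketing 15 factors into binary products is counted by C_{15−1} = C_14. So X = C_14 = 2674440.
Full binary trees with 14 leaves have 14−1 = 13 internal nodes, so there are C_13 of them. So Y = C_13 = 742900.
X − Y = 2674440 − 742900 = 1931540.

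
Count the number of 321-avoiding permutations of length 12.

208012

For any fixed pattern of length 3, the pattern-avoiding permutations of [12] number C_12.
C_12 = 208012.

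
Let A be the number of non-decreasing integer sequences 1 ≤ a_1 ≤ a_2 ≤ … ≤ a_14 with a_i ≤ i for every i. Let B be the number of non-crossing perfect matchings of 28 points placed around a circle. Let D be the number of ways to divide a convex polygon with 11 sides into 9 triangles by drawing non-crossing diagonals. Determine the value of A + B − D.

Such sub-staircase sequences of length n are counted by C_n; here n = 14. So A = C_14 = 2674440.
Non-crossing perfect matchings of 2n points on a circle are counted by C_n; with 28 points, n = 14. So B = C_14 = 2674440.
A convex 11-gon is triangulated into 9 triangles, and the number of such triangulations is the Catalan number C_{11−2} = C_9. So D = C_9 = 4862.
A + B − D = 2674440 + 2674440 − 4862 = 5344018.

5344018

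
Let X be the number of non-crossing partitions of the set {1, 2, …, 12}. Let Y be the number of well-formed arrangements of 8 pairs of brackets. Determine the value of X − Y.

Non-crossing partitions of an n-element set are counted by C_n; here n = 12. So X = C_12 = 208012.
Balanced strings of n pairs of brackets are counted by C_n; here n = 8. So Y = C_8 = 1430.
X − Y = 208012 − 1430 = 206582.

206582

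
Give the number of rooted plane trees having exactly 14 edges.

2674440

Rooted ordered trees with n edges are counted by C_n; here n = 14.
C_14 = C(28,14)/15 = 40116600/15 = 2674440.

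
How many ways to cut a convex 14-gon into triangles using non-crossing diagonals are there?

208012

A convex 14-gon is triangulated into 12 triangles, and the number of such triangulations is the Catalan number C_{14−2} = C_12.
C_12 = C(24,12)/13 = 2704156/13 = 208012.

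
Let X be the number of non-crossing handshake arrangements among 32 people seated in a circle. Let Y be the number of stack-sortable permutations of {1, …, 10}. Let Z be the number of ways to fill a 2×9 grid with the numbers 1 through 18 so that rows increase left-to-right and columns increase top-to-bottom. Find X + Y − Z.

35369604

Non-crossing handshake pairings of 2n people are counted by C_n; 32 people gives n = 16. So X = C_16 = 35357670.
Stack-sortable permutations are exactly the 231-avoiding ones, counted by C_n; here n = 10. So Y = C_10 = 16796.
Standard Young tableaux of shape 2×n are counted by C_n; here n = 9. So Z = C_9 = 4862.
X + Y − Z = 35357670 + 16796 − 4862 = 35369604.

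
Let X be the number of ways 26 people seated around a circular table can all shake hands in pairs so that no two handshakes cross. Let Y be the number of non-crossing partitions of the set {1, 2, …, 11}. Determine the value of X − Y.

With 26 = 2·13 people, non-crossing handshake pairings are non-crossing perfect matchings on a circle, counted by C_13. So X = C_13 = 742900.
Non-crossing partitions of an n-element set are counted by C_n; here n = 11. So Y = C_11 = 58786.
X − Y = 742900 − 58786 = 684114.

684114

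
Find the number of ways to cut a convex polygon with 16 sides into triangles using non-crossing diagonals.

A convex 16-gon is triangulated into 14 triangles, and the number of such triangulations is the Catalan number C_{16−2} = C_14.
C_14 = C(28,14)/15 = 40116600/15 = 2674440.

2674440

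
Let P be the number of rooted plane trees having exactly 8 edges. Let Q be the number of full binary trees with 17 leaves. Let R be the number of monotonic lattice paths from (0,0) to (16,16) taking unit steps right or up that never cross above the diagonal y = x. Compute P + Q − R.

A rooted plane tree with 8 edges has 9 nodes, and the count is C_8. So P = C_8 = 1430.
Full binary trees with 17 leaves have 17−1 = 16 internal nodes, so there are C_16 of them. So Q = C_16 = 35357670.
Monotone paths in an n×n grid that stay weakly below the diagonal are counted by C_n; here n = 16. So R = C_16 = 35357670.
P + Q − R = 1430 + 35357670 − 35357670 = 1430.

1430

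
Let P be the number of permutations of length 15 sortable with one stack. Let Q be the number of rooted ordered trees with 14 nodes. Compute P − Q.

8951945

Stack-sortable permutations are exactly the 231-avoiding ones, counted by C_n; here n = 15. So P = C_15 = 9694845.
A rooted plane tree on 14 nodes has 13 edges, and such trees are counted by C_13. So Q = C_13 = 742900.
P − Q = 9694845 − 742900 = 8951945.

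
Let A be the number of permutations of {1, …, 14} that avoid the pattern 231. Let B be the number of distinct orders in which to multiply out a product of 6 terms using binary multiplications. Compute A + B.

2674482

For any fixed pattern of length 3, the pattern-avoiding permutations of [14] number C_14. So A = C_14 = 2674440.
Parenthesizations of m factors correspond to full binary trees with m leaves, counted by C_{m−1}; m = 6 gives C_5. So B = C_5 = 42.
A + B = 2674440 + 42 = 2674482.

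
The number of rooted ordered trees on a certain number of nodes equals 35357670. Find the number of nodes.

Rooted ordered trees on m nodes are counted by C_{m−1}; 35357670 = C_16.
So the index is 16, and the number of nodes is 16 + 1 = 17.

17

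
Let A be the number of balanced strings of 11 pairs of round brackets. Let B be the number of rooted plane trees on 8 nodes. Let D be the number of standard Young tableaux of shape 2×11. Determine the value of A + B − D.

With 11 pairs the number of balanced bracket strings is the Catalan number C_11. So A = C_11 = 58786.
Rooted ordered (plane) trees on m nodes have m−1 edges and are counted by C_{m−1}; m = 8 gives C_7. So B = C_7 = 429.
By the hook-length formula (or a Dyck-path bijection), SYT of shape 2×11 number C_11. So D = C_11 = 58786.
A + B − D = 58786 + 429 − 58786 = 429.

429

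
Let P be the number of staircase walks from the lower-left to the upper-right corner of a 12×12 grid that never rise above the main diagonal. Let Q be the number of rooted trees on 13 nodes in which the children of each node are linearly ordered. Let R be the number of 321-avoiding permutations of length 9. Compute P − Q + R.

Sub-diagonal monotone paths from (0,0) to (12,12) biject with Dyck paths of semilength 12, giving C_12. So P = C_12 = 208012.
A rooted plane tree on 13 nodes has 12 edges, and such trees are counted by C_12. So Q = C_12 = 208012.
Permutations of [n] avoiding any single length-3 pattern are counted by C_n; here n = 9. So R = C_9 = 4862.
P − Q + R = 208012 − 208012 + 4862 = 4862.

4862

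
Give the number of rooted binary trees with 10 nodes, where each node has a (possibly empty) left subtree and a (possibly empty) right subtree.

Rooted binary trees with 10 nodes (each child slot possibly empty) number C_10.
C_10 = C_9 · 2(2·9+1)/(9+2) = 4862 · 38/11 = 16796.

16796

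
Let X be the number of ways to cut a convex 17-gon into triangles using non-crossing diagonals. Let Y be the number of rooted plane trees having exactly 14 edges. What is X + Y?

A convex 17-gon is triangulated into 15 triangles, and the number of such triangulations is the Catalan number C_{17−2} = C_15. So X = C_15 = 9694845.
Rooted ordered trees with n edges are counted by C_n; here n = 14. So Y = C_14 = 2674440.
X + Y = 9694845 + 2674440 = 12369285.

12369285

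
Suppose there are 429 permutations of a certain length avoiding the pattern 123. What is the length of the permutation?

Permutations of [n] avoiding a fixed length-3 pattern are counted by C_n. The Catalan number equal to 429 is C_7.

7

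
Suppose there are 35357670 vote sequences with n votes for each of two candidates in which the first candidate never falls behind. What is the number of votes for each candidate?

16

Such ballot sequences with n votes each are counted by C_n, and C_16 = 35357670.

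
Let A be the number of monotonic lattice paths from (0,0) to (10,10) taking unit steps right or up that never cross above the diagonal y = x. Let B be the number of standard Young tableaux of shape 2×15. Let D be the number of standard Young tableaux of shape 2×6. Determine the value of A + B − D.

Sub-diagonal monotone paths from (0,0) to (10,10) biject with Dyck paths of semilength 10, giving C_10. So A = C_10 = 16796.
Standard Young tableaux of shape 2×n are counted by C_n; here n = 15. So B = C_15 = 9694845.
Standard Young tableaux of shape 2×n are counted by C_n; here n = 6. So D = C_6 = 132.
A + B − D = 16796 + 9694845 − 132 = 9711509.

9711509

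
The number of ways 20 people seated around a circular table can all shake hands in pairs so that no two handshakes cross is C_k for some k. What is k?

Non-crossing handshake pairings of 2n people are counted by C_n; 20 people gives n = 10.

10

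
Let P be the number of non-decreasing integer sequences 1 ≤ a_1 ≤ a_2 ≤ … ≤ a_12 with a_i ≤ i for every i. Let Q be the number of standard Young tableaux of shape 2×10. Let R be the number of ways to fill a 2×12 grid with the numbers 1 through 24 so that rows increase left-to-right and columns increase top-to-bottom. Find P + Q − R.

16796

Such sub-staircase sequences of length n are counted by C_n; here n = 12. So P = C_12 = 208012.
By the hook-length formula (or a Dyck-path bijection), SYT of shape 2×10 number C_10. So Q = C_10 = 16796.
Standard Young tableaux of shape 2×n are counted by C_n; here n = 12. So R = C_12 = 208012.
P + Q − R = 208012 + 16796 − 208012 = 16796.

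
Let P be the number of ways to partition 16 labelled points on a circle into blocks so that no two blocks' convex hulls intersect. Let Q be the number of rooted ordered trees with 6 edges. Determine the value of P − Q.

The non-crossing partitions of [16] form a lattice of size C_16. So P = C_16 = 35357670.
Rooted ordered trees with n edges are counted by C_n; here n = 6. So Q = C_6 = 132.
P − Q = 35357670 − 132 = 35357538.

35357538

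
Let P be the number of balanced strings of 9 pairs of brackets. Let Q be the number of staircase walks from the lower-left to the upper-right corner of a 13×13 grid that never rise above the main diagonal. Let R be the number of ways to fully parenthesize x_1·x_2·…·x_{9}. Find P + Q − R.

746332

A balanced arrangement of 9 bracket pairs is a Dyck word of semilength 9, so the count is C_9. So P = C_9 = 4862.
Sub-diagonal monotone paths from (0,0) to (13,13) biject with Dyck paths of semilength 13, giving C_13. So Q = C_13 = 742900.
Bracketing 9 factors into binary products is counted by C_{9−1} = C_8. So R = C_8 = 1430.
P + Q − R = 4862 + 742900 − 1430 = 746332.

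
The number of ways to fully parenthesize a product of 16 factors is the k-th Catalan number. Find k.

Ways to associate a product of 16 factors correspond to binary trees on 16 leaves, so the count is C_15.

15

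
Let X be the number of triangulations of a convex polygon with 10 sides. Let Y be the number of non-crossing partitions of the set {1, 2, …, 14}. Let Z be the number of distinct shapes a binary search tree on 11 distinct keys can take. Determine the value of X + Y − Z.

2617084

Triangulations of a convex m-gon are counted by C_{m−2}; with m = 10 this is C_8. So X = C_8 = 1430.
Non-crossing partitions of an n-element set are counted by C_n; here n = 14. So Y = C_14 = 2674440.
There are C_n binary search tree shapes on n keys; with n = 11 that is C_11. So Z = C_11 = 58786.
X + Y − Z = 1430 + 2674440 − 58786 = 2617084.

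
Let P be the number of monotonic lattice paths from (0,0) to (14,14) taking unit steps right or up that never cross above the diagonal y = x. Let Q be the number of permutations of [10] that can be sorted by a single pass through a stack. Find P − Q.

Sub-diagonal monotone paths from (0,0) to (14,14) biject with Dyck paths of semilength 14, giving C_14. So P = C_14 = 2674440.
Stack-sortable permutations are exactly the 231-avoiding ones, counted by C_n; here n = 10. So Q = C_10 = 16796.
P − Q = 2674440 − 16796 = 2657644.

2657644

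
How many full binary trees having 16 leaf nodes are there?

A full binary tree with L leaves has L−1 internal nodes and is counted by C_{L−1}; L = 16 gives C_15.
C_15 = C(30,15)/16 = 155117520/16 = 9694845.

9694845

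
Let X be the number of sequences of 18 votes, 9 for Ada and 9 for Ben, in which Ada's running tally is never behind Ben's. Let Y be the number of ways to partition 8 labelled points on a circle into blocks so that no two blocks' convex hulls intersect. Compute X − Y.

3432

Reading a vote for the leader as '(' and for the other as ')' turns such a sequence into a balanced string of 9 pairs, so the count is C_9. So X = C_9 = 4862.
The non-crossing partitions of [8] form a lattice of size C_8. So Y = C_8 = 1430.
X − Y = 4862 − 1430 = 3432.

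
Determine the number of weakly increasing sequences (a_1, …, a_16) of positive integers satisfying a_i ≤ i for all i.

35357670

Weakly increasing sequences with a_i ≤ i biject with Dyck paths of semilength 16, so there are C_16.
C_16 = C_15 · 2(2·15+1)/(15+2) = 9694845 · 62/17 = 35357670.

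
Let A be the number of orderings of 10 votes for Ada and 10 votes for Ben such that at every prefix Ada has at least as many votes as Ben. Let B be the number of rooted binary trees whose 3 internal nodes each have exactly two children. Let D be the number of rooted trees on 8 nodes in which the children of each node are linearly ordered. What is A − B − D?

Reading a vote for the leader as '(' and for the other as ')' turns such a sequence into a balanced string of 10 pairs, so the count is C_10. So A = C_10 = 16796.
The number of full binary trees on 3 internal nodes is the Catalan number C_3. So B = C_3 = 5.
A rooted plane tree on 8 nodes has 7 edges, and such trees are counted by C_7. So D = C_7 = 429.
A − B − D = 16796 − 5 − 429 = 16362.

16362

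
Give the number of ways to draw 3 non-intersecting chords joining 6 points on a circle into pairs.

Pairing 6 circle points by 3 non-crossing chords gives C_3 matchings.
C_3 = C(6,3)/4 = 20/4 = 5.

5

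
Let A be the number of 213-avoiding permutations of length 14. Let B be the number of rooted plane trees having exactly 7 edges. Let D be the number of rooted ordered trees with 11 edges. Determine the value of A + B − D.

Permutations of [n] avoiding any single length-3 pattern are counted by C_n; here n = 14. So A = C_14 = 2674440.
Rooted ordered trees with n edges are counted by C_n; here n = 7. So B = C_7 = 429.
A rooted plane tree with 11 edges has 12 nodes, and the count is C_11. So D = C_11 = 58786.
A + B − D = 2674440 + 429 − 58786 = 2616083.

2616083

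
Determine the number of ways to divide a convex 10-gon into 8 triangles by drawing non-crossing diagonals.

Triangulations of a convex m-gon are counted by C_{m−2}; with m = 10 this is C_8.
C_8 = C(16,8)/9 = 12870/9 = 1430.

1430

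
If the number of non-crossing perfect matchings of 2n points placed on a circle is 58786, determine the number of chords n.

11

Non-crossing pairings of 2n points on a circle are counted by C_n, and C_11 = 58786.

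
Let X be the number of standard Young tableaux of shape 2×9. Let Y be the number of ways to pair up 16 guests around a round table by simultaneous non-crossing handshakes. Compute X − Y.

3432

By the hook-length formula (or a Dyck-path bijection), SYT of shape 2×9 number C_9. So X = C_9 = 4862.
With 16 = 2·8 people, non-crossing handshake pairings are non-crossing perfect matchings on a circle, counted by C_8. So Y = C_8 = 1430.
X − Y = 4862 − 1430 = 3432.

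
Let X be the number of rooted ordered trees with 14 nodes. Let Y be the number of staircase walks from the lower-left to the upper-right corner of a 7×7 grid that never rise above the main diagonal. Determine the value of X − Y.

742471

A rooted plane tree on 14 nodes has 13 edges, and such trees are counted by C_13. So X = C_13 = 742900.
Sub-diagonal monotone paths from (0,0) to (7,7) biject with Dyck paths of semilength 7, giving C_7. So Y = C_7 = 429.
X − Y = 742900 − 429 = 742471.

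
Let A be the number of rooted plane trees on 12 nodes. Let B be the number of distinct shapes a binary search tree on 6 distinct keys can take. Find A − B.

58654

Rooted ordered (plane) trees on m nodes have m−1 edges and are counted by C_{m−1}; m = 12 gives C_11. So A = C_11 = 58786.
There are C_n binary search tree shapes on n keys; with n = 6 that is C_6. So B = C_6 = 132.
A − B = 58786 − 132 = 58654.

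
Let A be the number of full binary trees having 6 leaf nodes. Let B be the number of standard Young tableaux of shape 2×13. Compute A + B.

742942

Full binary trees with 6 leaves have 6−1 = 5 internal nodes, so there are C_5 of them. So A = C_5 = 42.
Standard Young tableaux of shape 2×n are counted by C_n; here n = 13. So B = C_13 = 742900.
A + B = 42 + 742900 = 742942.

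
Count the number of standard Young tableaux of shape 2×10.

Standard Young tableaux of shape 2×n are counted by C_n; here n = 10.
C_10 = 16796.

16796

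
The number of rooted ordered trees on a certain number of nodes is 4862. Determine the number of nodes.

Rooted ordered trees on m nodes are counted by C_{m−1}, and C_9 = 4862.
So the index is 9, and the number of nodes is 9 + 1 = 10.

10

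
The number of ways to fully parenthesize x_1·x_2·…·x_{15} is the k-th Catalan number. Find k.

Parenthesizations of m factors correspond to full binary trees with m leaves, counted by C_{m−1}; m = 15 gives C_14.

14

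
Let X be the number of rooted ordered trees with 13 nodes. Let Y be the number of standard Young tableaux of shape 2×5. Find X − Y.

207970

A rooted plane tree on 13 nodes has 12 edges, and such trees are counted by C_12. So X = C_12 = 208012.
Standard Young tableaux of shape 2×n are counted by C_n; here n = 5. So Y = C_5 = 42.
X − Y = 208012 − 42 = 207970.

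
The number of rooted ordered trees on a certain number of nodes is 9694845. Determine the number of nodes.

16

Rooted ordered trees on m nodes are counted by C_{m−1}. Since C_15 = 9694845, the index is 15.
So the index is 15, and the number of nodes is 15 + 1 = 16.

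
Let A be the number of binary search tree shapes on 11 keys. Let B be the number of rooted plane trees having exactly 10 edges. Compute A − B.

41990

Rooted binary trees with 11 nodes (each child slot possibly empty) number C_11. So A = C_11 = 58786.
Rooted ordered trees with n edges are counted by C_n; here n = 10. So B = C_10 = 16796.
A − B = 58786 − 16796 = 41990.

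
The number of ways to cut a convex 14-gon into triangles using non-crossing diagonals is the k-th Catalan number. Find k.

The number of triangulations of a 14-gon is the Catalan number C_12 (index = sides − 2).

12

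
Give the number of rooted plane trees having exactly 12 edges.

208012

A rooted plane tree with 12 edges has 13 nodes, and the count is C_12.
C_12 = C_11 · 2(2·11+1)/(11+2) = 58786 · 46/13 = 208012.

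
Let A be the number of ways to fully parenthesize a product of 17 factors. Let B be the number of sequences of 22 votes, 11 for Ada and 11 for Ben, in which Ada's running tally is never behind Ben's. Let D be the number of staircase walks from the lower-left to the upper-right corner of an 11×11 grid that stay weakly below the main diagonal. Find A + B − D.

Parenthesizations of m factors correspond to full binary trees with m leaves, counted by C_{m−1}; m = 17 gives C_16. So A = C_16 = 35357670.
Ballot sequences with n votes each where one side never trails are Dyck words, counted by C_n; here n = 11. So B = C_11 = 58786.
Sub-diagonal monotone paths from (0,0) to (11,11) biject with Dyck paths of semilength 11, giving C_11. So D = C_11 = 58786.
A + B − D = 35357670 + 58786 − 58786 = 35357670.

35357670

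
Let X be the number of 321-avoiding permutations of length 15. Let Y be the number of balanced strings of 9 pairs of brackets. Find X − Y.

9689983

For any fixed pattern of length 3, the pattern-avoiding permutations of [15] number C_15. So X = C_15 = 9694845.
Balanced strings of n pairs of brackets are counted by C_n; here n = 9. So Y = C_9 = 4862.
X − Y = 9694845 − 4862 = 9689983.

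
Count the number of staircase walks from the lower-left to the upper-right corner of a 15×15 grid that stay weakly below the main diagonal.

Sub-diagonal monotone paths from (0,0) to (15,15) biject with Dyck paths of semilength 15, giving C_15.
C_15 = C(30,15)/16 = 155117520/16 = 9694845.

9694845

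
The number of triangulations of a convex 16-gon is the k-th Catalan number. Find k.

14

A convex 16-gon is triangulated into 14 triangles, and the number of such triangulations is the Catalan number C_{16−2} = C_14.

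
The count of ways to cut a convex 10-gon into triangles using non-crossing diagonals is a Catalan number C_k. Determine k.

8

A convex 10-gon is triangulated into 8 triangles, and the number of such triangulations is the Catalan number C_{10−2} = C_8.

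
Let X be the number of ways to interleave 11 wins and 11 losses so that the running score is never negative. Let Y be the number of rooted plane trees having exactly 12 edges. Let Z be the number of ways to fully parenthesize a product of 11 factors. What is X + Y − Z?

Reading a vote for the leader as '(' and for the other as ')' turns such a sequence into a balanced string of 11 pairs, so the count is C_11. So X = C_11 = 58786.
Rooted ordered trees with n edges are counted by C_n; here n = 12. So Y = C_12 = 208012.
Bracketing 11 factors into binary products is counted by C_{11−1} = C_10. So Z = C_10 = 16796.
X + Y − Z = 58786 + 208012 − 16796 = 250002.

250002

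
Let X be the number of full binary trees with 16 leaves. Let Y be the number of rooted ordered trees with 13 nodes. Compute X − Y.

9486833

A full binary tree with L leaves has L−1 internal nodes and is counted by C_{L−1}; L = 16 gives C_15. So X = C_15 = 9694845.
A rooted plane tree on 13 nodes has 12 edges, and such trees are counted by C_12. So Y = C_12 = 208012.
X − Y = 9694845 − 208012 = 9486833.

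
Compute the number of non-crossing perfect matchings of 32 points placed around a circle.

35357670

Non-crossing perfect matchings of 2n points on a circle are counted by C_n; with 32 points, n = 16.
C_16 = C(32,16)/17 = 601080390/17 = 35357670.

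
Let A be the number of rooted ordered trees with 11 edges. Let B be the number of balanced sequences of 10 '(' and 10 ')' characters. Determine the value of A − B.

Rooted ordered trees with n edges are counted by C_n; here n = 11. So A = C_11 = 58786.
With 10 pairs the number of balanced bracket strings is the Catalan number C_10. So B = C_10 = 16796.
A − B = 58786 − 16796 = 41990.

41990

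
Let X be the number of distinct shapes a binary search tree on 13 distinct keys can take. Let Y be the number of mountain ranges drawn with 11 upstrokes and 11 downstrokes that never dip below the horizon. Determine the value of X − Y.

684114

There are C_n binary search tree shapes on n keys; with n = 13 that is C_13. So X = C_13 = 742900.
Dyck paths of semilength n (length 2n) are counted by C_n; here n = 11. So Y = C_11 = 58786.
X − Y = 742900 − 58786 = 684114.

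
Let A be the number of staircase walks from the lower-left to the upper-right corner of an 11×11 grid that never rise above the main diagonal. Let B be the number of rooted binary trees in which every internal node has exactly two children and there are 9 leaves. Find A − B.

57356

Sub-diagonal monotone paths from (0,0) to (11,11) biject with Dyck paths of semilength 11, giving C_11. So A = C_11 = 58786.
Full binary trees with 9 leaves have 9−1 = 8 internal nodes, so there are C_8 of them. So B = C_8 = 1430.
A − B = 58786 − 1430 = 57356.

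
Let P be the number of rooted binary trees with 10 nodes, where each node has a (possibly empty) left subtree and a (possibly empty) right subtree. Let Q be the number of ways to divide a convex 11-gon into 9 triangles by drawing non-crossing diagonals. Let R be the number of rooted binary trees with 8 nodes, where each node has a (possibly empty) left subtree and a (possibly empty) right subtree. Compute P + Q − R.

There are C_n binary search tree shapes on n keys; with n = 10 that is C_10. So P = C_10 = 16796.
Triangulations of a convex m-gon are counted by C_{m−2}; with m = 11 this is C_9. So Q = C_9 = 4862.
Rooted binary trees with 8 nodes (each child slot possibly empty) number C_8. So R = C_8 = 1430.
P + Q − R = 16796 + 4862 − 1430 = 20228.

20228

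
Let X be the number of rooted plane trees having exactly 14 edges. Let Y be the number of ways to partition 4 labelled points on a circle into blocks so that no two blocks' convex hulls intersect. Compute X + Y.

A rooted plane tree with 14 edges has 15 nodes, and the count is C_14. So X = C_14 = 2674440.
The non-crossing partitions of [4] form a lattice of size C_4. So Y = C_4 = 14.
X + Y = 2674440 + 14 = 2674454.

2674454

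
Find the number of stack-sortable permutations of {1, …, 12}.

208012

By Knuth's characterisation, the stack-sortable permutations of length 12 are the 231-avoiders, numbering C_12.
C_12 = C(24,12)/13 = 2704156/13 = 208012.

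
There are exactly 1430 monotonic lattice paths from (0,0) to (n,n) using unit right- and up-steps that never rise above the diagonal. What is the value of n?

8

Such diagonal-avoiding paths in an n×n grid are counted by C_n, and C_8 = 1430.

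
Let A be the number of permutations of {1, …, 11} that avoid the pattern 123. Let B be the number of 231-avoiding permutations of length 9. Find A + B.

63648

For any fixed pattern of length 3, the pattern-avoiding permutations of [11] number C_11. So A = C_11 = 58786.
Permutations of [n] avoiding any single length-3 pattern are counted by C_n; here n = 9. So B = C_9 = 4862.
A + B = 58786 + 4862 = 63648.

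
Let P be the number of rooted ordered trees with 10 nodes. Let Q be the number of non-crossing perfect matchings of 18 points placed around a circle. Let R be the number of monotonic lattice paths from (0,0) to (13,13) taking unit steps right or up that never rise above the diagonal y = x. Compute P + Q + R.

A rooted plane tree on 10 nodes has 9 edges, and such trees are counted by C_9. So P = C_9 = 4862.
Pairing 18 circle points by 9 non-crossing chords gives C_9 matchings. So Q = C_9 = 4862.
Sub-diagonal monotone paths from (0,0) to (13,13) biject with Dyck paths of semilength 13, giving C_13. So R = C_13 = 742900.
P + Q + R = 4862 + 4862 + 742900 = 752624.

752624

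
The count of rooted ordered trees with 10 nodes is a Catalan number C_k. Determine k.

9

Rooted ordered (plane) trees on m nodes have m−1 edges and are counted by C_{m−1}; m = 10 gives C_9.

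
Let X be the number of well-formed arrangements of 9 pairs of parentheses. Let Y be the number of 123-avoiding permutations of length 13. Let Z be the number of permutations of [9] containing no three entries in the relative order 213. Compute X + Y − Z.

With 9 pairs the number of balanced bracket strings is the Catalan number C_9. So X = C_9 = 4862.
Permutations of [n] avoiding any single length-3 pattern are counted by C_n; here n = 13. So Y = C_13 = 742900.
Permutations of [n] avoiding any single length-3 pattern are counted by C_n; here n = 9. So Z = C_9 = 4862.
X + Y − Z = 4862 + 742900 − 4862 = 742900.

742900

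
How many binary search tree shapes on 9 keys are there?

There are C_n binary search tree shapes on n keys; with n = 9 that is C_9.
C_9 = C(18,9)/10 = 48620/10 = 4862.

4862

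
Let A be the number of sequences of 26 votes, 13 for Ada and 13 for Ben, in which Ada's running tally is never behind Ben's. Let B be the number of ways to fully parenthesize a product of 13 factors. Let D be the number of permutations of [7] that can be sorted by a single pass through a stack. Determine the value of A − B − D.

Ballot sequences with n votes each where one side never trails are Dyck words, counted by C_n; here n = 13. So A = C_13 = 742900.
Ways to associate a product of 13 factors correspond to binary trees on 13 leaves, so the count is C_12. So B = C_12 = 208012.
By Knuth's characterisation, the stack-sortable permutations of length 7 are the 231-avoiders, numbering C_7. So D = C_7 = 429.
A − B − D = 742900 − 208012 − 429 = 534459.

534459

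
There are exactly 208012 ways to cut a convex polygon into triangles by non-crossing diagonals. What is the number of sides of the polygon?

Triangulations of a convex m-gon are counted by C_{m−2}. Since C_12 = 208012, the index is 12.
So m − 2 = 12, giving m = 14 sides.

14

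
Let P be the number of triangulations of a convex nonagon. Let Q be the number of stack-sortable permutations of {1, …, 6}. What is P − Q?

297

Triangulations of a convex m-gon are counted by C_{m−2}; with m = 9 this is C_7. So P = C_7 = 429.
Stack-sortable permutations are exactly the 231-avoiding ones, counted by C_n; here n = 6. So Q = C_6 = 132.
P − Q = 429 − 132 = 297.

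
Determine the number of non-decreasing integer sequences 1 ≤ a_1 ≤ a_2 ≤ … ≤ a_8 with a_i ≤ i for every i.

Such sub-staircase sequences of length n are counted by C_n; here n = 8.
C_8 = C_7 · 2(2·7+1)/(7+2) = 429 · 30/9 = 1430.

1430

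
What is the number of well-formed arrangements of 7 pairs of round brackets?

With 7 pairs the number of balanced bracket strings is the Catalan number C_7.
C_7 = 429.

429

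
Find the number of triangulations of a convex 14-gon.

208012

The number of triangulations of a 14-gon is the Catalan number C_12 (index = sides − 2).
C_12 = C(24,12)/13 = 2704156/13 = 208012.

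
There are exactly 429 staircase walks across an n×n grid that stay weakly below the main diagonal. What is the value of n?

Such diagonal-avoiding paths in an n×n grid are counted by C_n, and C_7 = 429.

7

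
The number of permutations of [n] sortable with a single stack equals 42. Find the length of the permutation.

5

Stack-sortable permutations of [n] are counted by C_n, and C_5 = 42.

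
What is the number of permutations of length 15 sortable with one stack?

Stack-sortable permutations are exactly the 231-avoiding ones, counted by C_n; here n = 15.
C_15 = C(30,15)/16 = 155117520/16 = 9694845.

9694845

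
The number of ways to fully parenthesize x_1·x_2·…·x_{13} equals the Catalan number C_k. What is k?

12

Ways to associate a product of 13 factors correspond to binary trees on 13 leaves, so the count is C_12.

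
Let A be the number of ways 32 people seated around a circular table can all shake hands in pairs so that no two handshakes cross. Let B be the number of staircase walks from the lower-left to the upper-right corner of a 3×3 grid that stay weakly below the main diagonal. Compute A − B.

Non-crossing handshake pairings of 2n people are counted by C_n; 32 people gives n = 16. So A = C_16 = 35357670.
Monotone paths in an n×n grid that stay weakly below the diagonal are counted by C_n; here n = 3. So B = C_3 = 5.
A − B = 35357670 − 5 = 35357665.

35357665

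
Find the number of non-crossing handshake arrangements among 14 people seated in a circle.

Non-crossing handshake pairings of 2n people are counted by C_n; 14 people gives n = 7.
C_7 = 429.

429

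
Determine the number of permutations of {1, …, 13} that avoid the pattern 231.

742900

For any fixed pattern of length 3, the pattern-avoiding permutations of [13] number C_13.
C_13 = C(26,13)/14 = 10400600/14 = 742900.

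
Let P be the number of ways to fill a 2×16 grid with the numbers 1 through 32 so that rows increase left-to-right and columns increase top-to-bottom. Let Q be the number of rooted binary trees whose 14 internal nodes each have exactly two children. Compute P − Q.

32683230

Standard Young tableaux of shape 2×n are counted by C_n; here n = 16. So P = C_16 = 35357670.
Full binary trees with n internal nodes are counted by C_n; here n = 14. So Q = C_14 = 2674440.
P − Q = 35357670 − 2674440 = 32683230.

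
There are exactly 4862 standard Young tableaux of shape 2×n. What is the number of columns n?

9

Standard Young tableaux of shape 2×n are counted by C_n. Since C_9 = 4862, the index is 9.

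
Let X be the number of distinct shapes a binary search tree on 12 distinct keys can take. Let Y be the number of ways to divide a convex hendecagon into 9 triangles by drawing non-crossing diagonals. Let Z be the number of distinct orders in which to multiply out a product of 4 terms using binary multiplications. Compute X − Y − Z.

203145

There are C_n binary search tree shapes on n keys; with n = 12 that is C_12. So X = C_12 = 208012.
The number of triangulations of an 11-gon is the Catalan number C_9 (index = sides − 2). So Y = C_9 = 4862.
Parenthesizations of m factors correspond to full binary trees with m leaves, counted by C_{m−1}; m = 4 gives C_3. So Z = C_3 = 5.
X − Y − Z = 208012 − 4862 − 5 = 203145.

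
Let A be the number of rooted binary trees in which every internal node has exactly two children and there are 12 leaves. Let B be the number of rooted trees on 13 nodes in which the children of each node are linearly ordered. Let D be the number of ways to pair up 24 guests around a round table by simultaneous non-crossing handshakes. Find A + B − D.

58786

A full binary tree with L leaves has L−1 internal nodes and is counted by C_{L−1}; L = 12 gives C_11. So A = C_11 = 58786.
Rooted ordered (plane) trees on m nodes have m−1 edges and are counted by C_{m−1}; m = 13 gives C_12. So B = C_12 = 208012.
With 24 = 2·12 people, non-crossing handshake pairings are non-crossing perfect matchings on a circle, counted by C_12. So D = C_12 = 208012.
A + B − D = 58786 + 208012 − 208012 = 58786.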